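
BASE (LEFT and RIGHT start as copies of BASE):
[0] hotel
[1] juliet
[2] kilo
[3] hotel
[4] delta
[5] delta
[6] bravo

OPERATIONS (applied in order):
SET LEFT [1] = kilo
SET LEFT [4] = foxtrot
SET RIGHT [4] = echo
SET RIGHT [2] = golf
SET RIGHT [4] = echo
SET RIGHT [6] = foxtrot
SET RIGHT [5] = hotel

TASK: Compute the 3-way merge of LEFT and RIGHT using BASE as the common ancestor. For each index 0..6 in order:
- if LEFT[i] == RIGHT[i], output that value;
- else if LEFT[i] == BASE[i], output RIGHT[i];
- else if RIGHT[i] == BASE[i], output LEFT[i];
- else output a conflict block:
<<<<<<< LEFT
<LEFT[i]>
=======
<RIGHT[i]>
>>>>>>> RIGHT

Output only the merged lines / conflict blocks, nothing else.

Final LEFT:  [hotel, kilo, kilo, hotel, foxtrot, delta, bravo]
Final RIGHT: [hotel, juliet, golf, hotel, echo, hotel, foxtrot]
i=0: L=hotel R=hotel -> agree -> hotel
i=1: L=kilo, R=juliet=BASE -> take LEFT -> kilo
i=2: L=kilo=BASE, R=golf -> take RIGHT -> golf
i=3: L=hotel R=hotel -> agree -> hotel
i=4: BASE=delta L=foxtrot R=echo all differ -> CONFLICT
i=5: L=delta=BASE, R=hotel -> take RIGHT -> hotel
i=6: L=bravo=BASE, R=foxtrot -> take RIGHT -> foxtrot

Answer: hotel
kilo
golf
hotel
<<<<<<< LEFT
foxtrot
=======
echo
>>>>>>> RIGHT
hotel
foxtrot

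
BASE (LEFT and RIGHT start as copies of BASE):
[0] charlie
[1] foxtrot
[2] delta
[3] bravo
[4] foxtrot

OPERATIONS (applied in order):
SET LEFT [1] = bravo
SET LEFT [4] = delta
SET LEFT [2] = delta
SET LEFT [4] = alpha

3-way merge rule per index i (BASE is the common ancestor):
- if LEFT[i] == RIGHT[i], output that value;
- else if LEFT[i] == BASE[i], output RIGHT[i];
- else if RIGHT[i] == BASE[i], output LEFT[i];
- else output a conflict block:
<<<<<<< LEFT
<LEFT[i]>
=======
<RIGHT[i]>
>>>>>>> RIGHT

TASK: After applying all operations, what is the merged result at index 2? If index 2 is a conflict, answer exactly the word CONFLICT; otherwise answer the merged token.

Answer: delta

Derivation:
Final LEFT:  [charlie, bravo, delta, bravo, alpha]
Final RIGHT: [charlie, foxtrot, delta, bravo, foxtrot]
i=0: L=charlie R=charlie -> agree -> charlie
i=1: L=bravo, R=foxtrot=BASE -> take LEFT -> bravo
i=2: L=delta R=delta -> agree -> delta
i=3: L=bravo R=bravo -> agree -> bravo
i=4: L=alpha, R=foxtrot=BASE -> take LEFT -> alpha
Index 2 -> delta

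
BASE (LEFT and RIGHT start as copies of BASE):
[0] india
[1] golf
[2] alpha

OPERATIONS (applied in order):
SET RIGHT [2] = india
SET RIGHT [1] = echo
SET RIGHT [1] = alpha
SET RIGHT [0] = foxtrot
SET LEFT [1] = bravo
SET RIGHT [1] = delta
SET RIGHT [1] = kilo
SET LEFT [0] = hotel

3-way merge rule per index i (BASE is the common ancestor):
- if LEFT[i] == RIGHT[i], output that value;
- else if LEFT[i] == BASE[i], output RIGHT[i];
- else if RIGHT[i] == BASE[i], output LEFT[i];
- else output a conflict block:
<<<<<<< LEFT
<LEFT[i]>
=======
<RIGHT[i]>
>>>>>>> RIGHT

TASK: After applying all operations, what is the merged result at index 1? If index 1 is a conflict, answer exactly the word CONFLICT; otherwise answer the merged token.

Final LEFT:  [hotel, bravo, alpha]
Final RIGHT: [foxtrot, kilo, india]
i=0: BASE=india L=hotel R=foxtrot all differ -> CONFLICT
i=1: BASE=golf L=bravo R=kilo all differ -> CONFLICT
i=2: L=alpha=BASE, R=india -> take RIGHT -> india
Index 1 -> CONFLICT

Answer: CONFLICT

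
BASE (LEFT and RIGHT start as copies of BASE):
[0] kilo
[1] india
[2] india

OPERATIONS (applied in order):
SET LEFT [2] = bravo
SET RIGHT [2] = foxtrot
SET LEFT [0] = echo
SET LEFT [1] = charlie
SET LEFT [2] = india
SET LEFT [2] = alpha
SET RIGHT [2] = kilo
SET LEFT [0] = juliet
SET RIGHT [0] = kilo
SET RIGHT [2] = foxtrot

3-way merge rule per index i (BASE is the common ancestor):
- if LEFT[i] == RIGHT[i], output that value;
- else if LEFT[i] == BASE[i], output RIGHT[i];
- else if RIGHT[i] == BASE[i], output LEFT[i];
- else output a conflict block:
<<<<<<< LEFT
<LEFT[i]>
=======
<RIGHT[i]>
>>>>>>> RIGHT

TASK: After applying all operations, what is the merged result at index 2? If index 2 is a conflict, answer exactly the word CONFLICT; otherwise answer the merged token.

Final LEFT:  [juliet, charlie, alpha]
Final RIGHT: [kilo, india, foxtrot]
i=0: L=juliet, R=kilo=BASE -> take LEFT -> juliet
i=1: L=charlie, R=india=BASE -> take LEFT -> charlie
i=2: BASE=india L=alpha R=foxtrot all differ -> CONFLICT
Index 2 -> CONFLICT

Answer: CONFLICT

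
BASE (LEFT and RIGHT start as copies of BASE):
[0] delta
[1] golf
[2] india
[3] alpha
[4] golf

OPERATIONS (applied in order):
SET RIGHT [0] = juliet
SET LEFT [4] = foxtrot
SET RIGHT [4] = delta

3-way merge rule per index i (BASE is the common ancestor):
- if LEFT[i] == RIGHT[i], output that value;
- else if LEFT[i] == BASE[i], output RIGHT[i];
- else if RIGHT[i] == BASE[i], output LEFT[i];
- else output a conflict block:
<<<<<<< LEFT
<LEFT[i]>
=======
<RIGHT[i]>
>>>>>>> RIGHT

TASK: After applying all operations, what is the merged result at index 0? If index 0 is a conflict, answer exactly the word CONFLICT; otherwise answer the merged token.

Answer: juliet

Derivation:
Final LEFT:  [delta, golf, india, alpha, foxtrot]
Final RIGHT: [juliet, golf, india, alpha, delta]
i=0: L=delta=BASE, R=juliet -> take RIGHT -> juliet
i=1: L=golf R=golf -> agree -> golf
i=2: L=india R=india -> agree -> india
i=3: L=alpha R=alpha -> agree -> alpha
i=4: BASE=golf L=foxtrot R=delta all differ -> CONFLICT
Index 0 -> juliet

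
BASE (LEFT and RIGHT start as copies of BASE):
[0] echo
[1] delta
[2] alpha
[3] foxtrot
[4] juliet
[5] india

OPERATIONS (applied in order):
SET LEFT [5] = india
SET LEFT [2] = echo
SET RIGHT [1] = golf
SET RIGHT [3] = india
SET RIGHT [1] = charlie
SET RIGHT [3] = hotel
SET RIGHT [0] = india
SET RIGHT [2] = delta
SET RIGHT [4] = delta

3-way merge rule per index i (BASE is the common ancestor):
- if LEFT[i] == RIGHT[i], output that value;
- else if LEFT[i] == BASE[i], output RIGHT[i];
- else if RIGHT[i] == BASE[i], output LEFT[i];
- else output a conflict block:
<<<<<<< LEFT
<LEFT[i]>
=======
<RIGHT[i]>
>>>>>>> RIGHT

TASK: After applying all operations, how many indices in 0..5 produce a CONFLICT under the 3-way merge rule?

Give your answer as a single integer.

Answer: 1

Derivation:
Final LEFT:  [echo, delta, echo, foxtrot, juliet, india]
Final RIGHT: [india, charlie, delta, hotel, delta, india]
i=0: L=echo=BASE, R=india -> take RIGHT -> india
i=1: L=delta=BASE, R=charlie -> take RIGHT -> charlie
i=2: BASE=alpha L=echo R=delta all differ -> CONFLICT
i=3: L=foxtrot=BASE, R=hotel -> take RIGHT -> hotel
i=4: L=juliet=BASE, R=delta -> take RIGHT -> delta
i=5: L=india R=india -> agree -> india
Conflict count: 1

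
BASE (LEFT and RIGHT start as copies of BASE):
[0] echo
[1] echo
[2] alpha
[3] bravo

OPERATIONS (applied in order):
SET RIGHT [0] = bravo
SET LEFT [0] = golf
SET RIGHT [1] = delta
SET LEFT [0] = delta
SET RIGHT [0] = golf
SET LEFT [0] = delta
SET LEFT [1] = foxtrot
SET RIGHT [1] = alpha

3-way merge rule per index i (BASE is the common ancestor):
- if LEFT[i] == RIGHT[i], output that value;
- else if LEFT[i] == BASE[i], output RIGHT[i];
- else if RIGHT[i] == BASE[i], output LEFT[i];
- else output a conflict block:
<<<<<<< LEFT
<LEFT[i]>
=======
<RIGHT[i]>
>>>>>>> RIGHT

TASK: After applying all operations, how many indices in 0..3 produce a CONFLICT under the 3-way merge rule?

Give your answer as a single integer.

Answer: 2

Derivation:
Final LEFT:  [delta, foxtrot, alpha, bravo]
Final RIGHT: [golf, alpha, alpha, bravo]
i=0: BASE=echo L=delta R=golf all differ -> CONFLICT
i=1: BASE=echo L=foxtrot R=alpha all differ -> CONFLICT
i=2: L=alpha R=alpha -> agree -> alpha
i=3: L=bravo R=bravo -> agree -> bravo
Conflict count: 2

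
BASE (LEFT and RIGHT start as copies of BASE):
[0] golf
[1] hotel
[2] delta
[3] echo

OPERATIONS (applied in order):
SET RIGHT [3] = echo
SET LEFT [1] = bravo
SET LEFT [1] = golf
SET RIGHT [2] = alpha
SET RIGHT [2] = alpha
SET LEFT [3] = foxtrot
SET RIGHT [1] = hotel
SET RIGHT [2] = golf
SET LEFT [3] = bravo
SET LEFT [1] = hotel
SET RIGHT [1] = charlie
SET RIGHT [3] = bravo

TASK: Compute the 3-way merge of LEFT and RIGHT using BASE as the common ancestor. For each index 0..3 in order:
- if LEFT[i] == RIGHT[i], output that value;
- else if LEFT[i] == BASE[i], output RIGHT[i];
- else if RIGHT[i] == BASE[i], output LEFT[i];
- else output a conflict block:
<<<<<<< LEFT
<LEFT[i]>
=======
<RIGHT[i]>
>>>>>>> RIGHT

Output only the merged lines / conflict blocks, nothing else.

Final LEFT:  [golf, hotel, delta, bravo]
Final RIGHT: [golf, charlie, golf, bravo]
i=0: L=golf R=golf -> agree -> golf
i=1: L=hotel=BASE, R=charlie -> take RIGHT -> charlie
i=2: L=delta=BASE, R=golf -> take RIGHT -> golf
i=3: L=bravo R=bravo -> agree -> bravo

Answer: golf
charlie
golf
bravo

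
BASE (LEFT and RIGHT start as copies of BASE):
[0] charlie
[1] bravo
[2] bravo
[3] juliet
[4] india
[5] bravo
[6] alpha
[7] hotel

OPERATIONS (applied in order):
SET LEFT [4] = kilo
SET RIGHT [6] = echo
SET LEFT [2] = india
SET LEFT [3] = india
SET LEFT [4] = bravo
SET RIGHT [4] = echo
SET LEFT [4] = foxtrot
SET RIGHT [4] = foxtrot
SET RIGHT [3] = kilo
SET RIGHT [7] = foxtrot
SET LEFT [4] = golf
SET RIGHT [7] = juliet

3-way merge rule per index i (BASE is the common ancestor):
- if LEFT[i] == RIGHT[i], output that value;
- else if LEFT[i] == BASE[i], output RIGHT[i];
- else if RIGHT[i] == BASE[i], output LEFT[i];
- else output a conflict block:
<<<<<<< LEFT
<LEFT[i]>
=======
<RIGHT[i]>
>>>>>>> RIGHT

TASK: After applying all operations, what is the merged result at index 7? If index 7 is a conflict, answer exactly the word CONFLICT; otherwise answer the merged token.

Answer: juliet

Derivation:
Final LEFT:  [charlie, bravo, india, india, golf, bravo, alpha, hotel]
Final RIGHT: [charlie, bravo, bravo, kilo, foxtrot, bravo, echo, juliet]
i=0: L=charlie R=charlie -> agree -> charlie
i=1: L=bravo R=bravo -> agree -> bravo
i=2: L=india, R=bravo=BASE -> take LEFT -> india
i=3: BASE=juliet L=india R=kilo all differ -> CONFLICT
i=4: BASE=india L=golf R=foxtrot all differ -> CONFLICT
i=5: L=bravo R=bravo -> agree -> bravo
i=6: L=alpha=BASE, R=echo -> take RIGHT -> echo
i=7: L=hotel=BASE, R=juliet -> take RIGHT -> juliet
Index 7 -> juliet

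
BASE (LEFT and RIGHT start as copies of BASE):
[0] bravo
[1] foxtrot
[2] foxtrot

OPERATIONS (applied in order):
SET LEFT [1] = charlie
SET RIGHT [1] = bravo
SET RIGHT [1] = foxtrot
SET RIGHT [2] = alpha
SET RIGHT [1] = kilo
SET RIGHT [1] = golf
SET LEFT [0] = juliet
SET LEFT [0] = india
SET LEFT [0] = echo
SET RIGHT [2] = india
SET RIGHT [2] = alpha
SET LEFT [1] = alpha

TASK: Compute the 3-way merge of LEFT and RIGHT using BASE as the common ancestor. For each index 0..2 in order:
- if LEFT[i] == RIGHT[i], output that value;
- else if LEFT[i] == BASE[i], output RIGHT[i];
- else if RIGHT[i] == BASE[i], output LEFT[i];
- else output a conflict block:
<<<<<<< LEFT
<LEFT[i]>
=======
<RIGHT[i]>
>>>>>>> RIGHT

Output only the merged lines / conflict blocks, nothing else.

Final LEFT:  [echo, alpha, foxtrot]
Final RIGHT: [bravo, golf, alpha]
i=0: L=echo, R=bravo=BASE -> take LEFT -> echo
i=1: BASE=foxtrot L=alpha R=golf all differ -> CONFLICT
i=2: L=foxtrot=BASE, R=alpha -> take RIGHT -> alpha

Answer: echo
<<<<<<< LEFT
alpha
=======
golf
>>>>>>> RIGHT
alpha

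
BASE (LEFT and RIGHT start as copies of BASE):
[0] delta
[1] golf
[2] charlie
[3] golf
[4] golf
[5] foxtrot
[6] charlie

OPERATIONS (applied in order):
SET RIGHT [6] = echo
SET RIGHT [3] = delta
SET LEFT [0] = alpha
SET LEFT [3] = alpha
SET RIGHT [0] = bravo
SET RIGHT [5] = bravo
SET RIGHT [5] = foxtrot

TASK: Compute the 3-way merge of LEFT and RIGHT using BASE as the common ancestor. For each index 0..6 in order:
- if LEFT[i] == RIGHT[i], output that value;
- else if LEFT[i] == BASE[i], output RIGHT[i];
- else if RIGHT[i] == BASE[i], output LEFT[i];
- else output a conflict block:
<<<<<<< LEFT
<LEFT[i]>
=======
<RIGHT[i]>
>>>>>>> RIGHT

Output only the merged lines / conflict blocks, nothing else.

Answer: <<<<<<< LEFT
alpha
=======
bravo
>>>>>>> RIGHT
golf
charlie
<<<<<<< LEFT
alpha
=======
delta
>>>>>>> RIGHT
golf
foxtrot
echo

Derivation:
Final LEFT:  [alpha, golf, charlie, alpha, golf, foxtrot, charlie]
Final RIGHT: [bravo, golf, charlie, delta, golf, foxtrot, echo]
i=0: BASE=delta L=alpha R=bravo all differ -> CONFLICT
i=1: L=golf R=golf -> agree -> golf
i=2: L=charlie R=charlie -> agree -> charlie
i=3: BASE=golf L=alpha R=delta all differ -> CONFLICT
i=4: L=golf R=golf -> agree -> golf
i=5: L=foxtrot R=foxtrot -> agree -> foxtrot
i=6: L=charlie=BASE, R=echo -> take RIGHT -> echo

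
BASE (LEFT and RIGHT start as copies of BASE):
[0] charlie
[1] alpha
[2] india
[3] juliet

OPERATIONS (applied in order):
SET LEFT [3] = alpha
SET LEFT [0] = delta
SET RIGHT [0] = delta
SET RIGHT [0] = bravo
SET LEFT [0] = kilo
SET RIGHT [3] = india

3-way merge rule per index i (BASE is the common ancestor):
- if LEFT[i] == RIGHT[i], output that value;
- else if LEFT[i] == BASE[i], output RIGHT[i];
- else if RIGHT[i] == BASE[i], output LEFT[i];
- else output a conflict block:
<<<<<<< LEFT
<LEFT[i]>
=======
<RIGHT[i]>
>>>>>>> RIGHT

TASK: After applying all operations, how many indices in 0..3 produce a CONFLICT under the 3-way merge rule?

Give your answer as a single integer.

Final LEFT:  [kilo, alpha, india, alpha]
Final RIGHT: [bravo, alpha, india, india]
i=0: BASE=charlie L=kilo R=bravo all differ -> CONFLICT
i=1: L=alpha R=alpha -> agree -> alpha
i=2: L=india R=india -> agree -> india
i=3: BASE=juliet L=alpha R=india all differ -> CONFLICT
Conflict count: 2

Answer: 2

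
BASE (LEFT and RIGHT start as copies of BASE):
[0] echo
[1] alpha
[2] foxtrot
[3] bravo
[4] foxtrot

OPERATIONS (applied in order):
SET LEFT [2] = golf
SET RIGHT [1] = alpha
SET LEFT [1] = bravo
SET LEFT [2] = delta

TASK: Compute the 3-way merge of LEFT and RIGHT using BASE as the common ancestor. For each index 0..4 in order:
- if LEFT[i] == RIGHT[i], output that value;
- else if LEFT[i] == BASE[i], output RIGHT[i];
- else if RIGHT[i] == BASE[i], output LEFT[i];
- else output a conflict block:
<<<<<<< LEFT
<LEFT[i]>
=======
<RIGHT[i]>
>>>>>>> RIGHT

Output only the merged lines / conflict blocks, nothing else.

Final LEFT:  [echo, bravo, delta, bravo, foxtrot]
Final RIGHT: [echo, alpha, foxtrot, bravo, foxtrot]
i=0: L=echo R=echo -> agree -> echo
i=1: L=bravo, R=alpha=BASE -> take LEFT -> bravo
i=2: L=delta, R=foxtrot=BASE -> take LEFT -> delta
i=3: L=bravo R=bravo -> agree -> bravo
i=4: L=foxtrot R=foxtrot -> agree -> foxtrot

Answer: echo
bravo
delta
bravo
foxtrot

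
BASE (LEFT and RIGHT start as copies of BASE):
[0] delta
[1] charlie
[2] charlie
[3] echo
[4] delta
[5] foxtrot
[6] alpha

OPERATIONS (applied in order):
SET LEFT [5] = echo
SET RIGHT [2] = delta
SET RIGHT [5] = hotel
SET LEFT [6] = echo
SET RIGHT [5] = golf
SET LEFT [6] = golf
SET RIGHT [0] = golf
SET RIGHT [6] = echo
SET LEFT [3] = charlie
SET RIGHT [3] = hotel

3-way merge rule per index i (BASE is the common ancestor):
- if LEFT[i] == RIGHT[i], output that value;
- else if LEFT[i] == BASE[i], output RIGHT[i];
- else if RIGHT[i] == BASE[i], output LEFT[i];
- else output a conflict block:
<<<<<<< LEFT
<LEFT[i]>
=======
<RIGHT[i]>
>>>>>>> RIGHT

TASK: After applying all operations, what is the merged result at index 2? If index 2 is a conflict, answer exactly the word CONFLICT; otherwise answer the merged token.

Answer: delta

Derivation:
Final LEFT:  [delta, charlie, charlie, charlie, delta, echo, golf]
Final RIGHT: [golf, charlie, delta, hotel, delta, golf, echo]
i=0: L=delta=BASE, R=golf -> take RIGHT -> golf
i=1: L=charlie R=charlie -> agree -> charlie
i=2: L=charlie=BASE, R=delta -> take RIGHT -> delta
i=3: BASE=echo L=charlie R=hotel all differ -> CONFLICT
i=4: L=delta R=delta -> agree -> delta
i=5: BASE=foxtrot L=echo R=golf all differ -> CONFLICT
i=6: BASE=alpha L=golf R=echo all differ -> CONFLICT
Index 2 -> delta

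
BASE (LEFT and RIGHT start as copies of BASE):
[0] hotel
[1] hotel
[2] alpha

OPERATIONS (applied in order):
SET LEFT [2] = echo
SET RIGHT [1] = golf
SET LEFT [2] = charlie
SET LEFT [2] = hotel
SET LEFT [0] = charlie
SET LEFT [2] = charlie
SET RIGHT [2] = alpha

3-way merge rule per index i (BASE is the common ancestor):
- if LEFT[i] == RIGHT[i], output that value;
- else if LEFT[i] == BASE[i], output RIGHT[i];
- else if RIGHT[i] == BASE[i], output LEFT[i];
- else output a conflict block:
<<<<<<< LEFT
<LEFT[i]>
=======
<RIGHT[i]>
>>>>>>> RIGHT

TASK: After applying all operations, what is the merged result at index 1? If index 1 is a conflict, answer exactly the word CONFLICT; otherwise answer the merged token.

Answer: golf

Derivation:
Final LEFT:  [charlie, hotel, charlie]
Final RIGHT: [hotel, golf, alpha]
i=0: L=charlie, R=hotel=BASE -> take LEFT -> charlie
i=1: L=hotel=BASE, R=golf -> take RIGHT -> golf
i=2: L=charlie, R=alpha=BASE -> take LEFT -> charlie
Index 1 -> golf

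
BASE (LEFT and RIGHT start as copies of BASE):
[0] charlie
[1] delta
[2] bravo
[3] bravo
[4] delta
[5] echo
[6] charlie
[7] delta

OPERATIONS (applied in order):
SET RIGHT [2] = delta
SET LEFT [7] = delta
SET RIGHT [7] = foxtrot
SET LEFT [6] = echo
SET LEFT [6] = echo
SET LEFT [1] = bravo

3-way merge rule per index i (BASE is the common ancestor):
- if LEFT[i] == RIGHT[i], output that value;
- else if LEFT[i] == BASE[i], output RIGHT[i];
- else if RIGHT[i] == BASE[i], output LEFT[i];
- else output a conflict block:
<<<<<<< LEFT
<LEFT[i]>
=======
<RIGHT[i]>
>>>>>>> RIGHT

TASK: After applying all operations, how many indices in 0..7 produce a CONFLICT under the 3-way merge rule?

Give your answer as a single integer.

Answer: 0

Derivation:
Final LEFT:  [charlie, bravo, bravo, bravo, delta, echo, echo, delta]
Final RIGHT: [charlie, delta, delta, bravo, delta, echo, charlie, foxtrot]
i=0: L=charlie R=charlie -> agree -> charlie
i=1: L=bravo, R=delta=BASE -> take LEFT -> bravo
i=2: L=bravo=BASE, R=delta -> take RIGHT -> delta
i=3: L=bravo R=bravo -> agree -> bravo
i=4: L=delta R=delta -> agree -> delta
i=5: L=echo R=echo -> agree -> echo
i=6: L=echo, R=charlie=BASE -> take LEFT -> echo
i=7: L=delta=BASE, R=foxtrot -> take RIGHT -> foxtrot
Conflict count: 0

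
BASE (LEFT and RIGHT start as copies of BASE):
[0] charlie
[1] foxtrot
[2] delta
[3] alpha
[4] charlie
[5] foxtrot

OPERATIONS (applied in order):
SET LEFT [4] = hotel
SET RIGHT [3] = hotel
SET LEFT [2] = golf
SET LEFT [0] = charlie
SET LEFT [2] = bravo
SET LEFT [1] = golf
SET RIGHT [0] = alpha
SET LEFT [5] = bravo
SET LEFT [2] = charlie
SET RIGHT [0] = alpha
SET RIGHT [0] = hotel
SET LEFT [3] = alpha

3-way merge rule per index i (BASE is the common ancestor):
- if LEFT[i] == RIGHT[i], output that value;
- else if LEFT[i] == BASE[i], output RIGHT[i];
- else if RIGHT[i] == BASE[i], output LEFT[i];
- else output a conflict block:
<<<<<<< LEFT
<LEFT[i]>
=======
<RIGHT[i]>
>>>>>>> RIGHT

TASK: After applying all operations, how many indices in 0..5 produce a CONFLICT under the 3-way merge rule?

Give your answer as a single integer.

Final LEFT:  [charlie, golf, charlie, alpha, hotel, bravo]
Final RIGHT: [hotel, foxtrot, delta, hotel, charlie, foxtrot]
i=0: L=charlie=BASE, R=hotel -> take RIGHT -> hotel
i=1: L=golf, R=foxtrot=BASE -> take LEFT -> golf
i=2: L=charlie, R=delta=BASE -> take LEFT -> charlie
i=3: L=alpha=BASE, R=hotel -> take RIGHT -> hotel
i=4: L=hotel, R=charlie=BASE -> take LEFT -> hotel
i=5: L=bravo, R=foxtrot=BASE -> take LEFT -> bravo
Conflict count: 0

Answer: 0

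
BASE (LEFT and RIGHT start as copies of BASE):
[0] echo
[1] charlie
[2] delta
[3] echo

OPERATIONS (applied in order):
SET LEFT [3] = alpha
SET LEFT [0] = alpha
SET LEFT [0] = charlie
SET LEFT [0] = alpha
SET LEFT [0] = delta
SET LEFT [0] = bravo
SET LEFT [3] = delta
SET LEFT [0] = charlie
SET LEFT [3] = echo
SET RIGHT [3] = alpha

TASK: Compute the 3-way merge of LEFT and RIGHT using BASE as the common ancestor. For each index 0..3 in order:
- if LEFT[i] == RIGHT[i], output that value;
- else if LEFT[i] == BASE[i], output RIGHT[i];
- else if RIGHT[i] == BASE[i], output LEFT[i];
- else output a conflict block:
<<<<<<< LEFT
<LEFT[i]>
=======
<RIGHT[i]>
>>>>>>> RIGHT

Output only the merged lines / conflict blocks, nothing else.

Final LEFT:  [charlie, charlie, delta, echo]
Final RIGHT: [echo, charlie, delta, alpha]
i=0: L=charlie, R=echo=BASE -> take LEFT -> charlie
i=1: L=charlie R=charlie -> agree -> charlie
i=2: L=delta R=delta -> agree -> delta
i=3: L=echo=BASE, R=alpha -> take RIGHT -> alpha

Answer: charlie
charlie
delta
alpha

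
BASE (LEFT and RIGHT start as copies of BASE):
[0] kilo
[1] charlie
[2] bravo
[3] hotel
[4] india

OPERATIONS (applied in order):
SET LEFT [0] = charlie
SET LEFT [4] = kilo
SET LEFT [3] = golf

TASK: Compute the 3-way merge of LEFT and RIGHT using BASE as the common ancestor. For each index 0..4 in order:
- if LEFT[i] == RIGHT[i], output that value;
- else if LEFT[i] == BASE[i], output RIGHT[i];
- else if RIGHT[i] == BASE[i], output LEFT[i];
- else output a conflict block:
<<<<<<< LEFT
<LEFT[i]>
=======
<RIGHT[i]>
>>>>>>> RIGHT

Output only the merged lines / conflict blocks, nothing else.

Final LEFT:  [charlie, charlie, bravo, golf, kilo]
Final RIGHT: [kilo, charlie, bravo, hotel, india]
i=0: L=charlie, R=kilo=BASE -> take LEFT -> charlie
i=1: L=charlie R=charlie -> agree -> charlie
i=2: L=bravo R=bravo -> agree -> bravo
i=3: L=golf, R=hotel=BASE -> take LEFT -> golf
i=4: L=kilo, R=india=BASE -> take LEFT -> kilo

Answer: charlie
charlie
bravo
golf
kilo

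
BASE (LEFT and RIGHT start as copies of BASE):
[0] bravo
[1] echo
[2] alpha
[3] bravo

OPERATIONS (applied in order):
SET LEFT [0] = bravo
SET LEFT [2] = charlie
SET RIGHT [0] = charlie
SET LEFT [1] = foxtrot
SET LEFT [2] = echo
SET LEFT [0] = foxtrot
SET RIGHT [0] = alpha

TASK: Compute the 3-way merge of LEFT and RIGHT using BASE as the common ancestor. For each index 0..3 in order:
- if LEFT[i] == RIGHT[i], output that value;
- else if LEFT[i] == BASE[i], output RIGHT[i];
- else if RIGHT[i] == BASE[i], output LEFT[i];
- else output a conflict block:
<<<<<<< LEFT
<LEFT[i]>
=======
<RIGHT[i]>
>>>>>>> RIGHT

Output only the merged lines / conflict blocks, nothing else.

Final LEFT:  [foxtrot, foxtrot, echo, bravo]
Final RIGHT: [alpha, echo, alpha, bravo]
i=0: BASE=bravo L=foxtrot R=alpha all differ -> CONFLICT
i=1: L=foxtrot, R=echo=BASE -> take LEFT -> foxtrot
i=2: L=echo, R=alpha=BASE -> take LEFT -> echo
i=3: L=bravo R=bravo -> agree -> bravo

Answer: <<<<<<< LEFT
foxtrot
=======
alpha
>>>>>>> RIGHT
foxtrot
echo
bravo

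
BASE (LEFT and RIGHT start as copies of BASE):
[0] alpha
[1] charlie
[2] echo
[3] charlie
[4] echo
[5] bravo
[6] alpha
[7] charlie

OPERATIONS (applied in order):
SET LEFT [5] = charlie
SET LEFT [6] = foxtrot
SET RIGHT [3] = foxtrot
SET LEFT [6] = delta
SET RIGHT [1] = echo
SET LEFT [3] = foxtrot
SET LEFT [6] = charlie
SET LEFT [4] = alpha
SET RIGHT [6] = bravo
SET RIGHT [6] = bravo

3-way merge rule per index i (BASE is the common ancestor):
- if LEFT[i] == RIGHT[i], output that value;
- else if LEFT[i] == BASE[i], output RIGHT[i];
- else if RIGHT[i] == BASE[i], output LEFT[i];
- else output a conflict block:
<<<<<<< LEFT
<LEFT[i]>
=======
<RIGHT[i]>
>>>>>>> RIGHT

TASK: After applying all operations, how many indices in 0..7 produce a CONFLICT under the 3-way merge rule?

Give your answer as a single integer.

Final LEFT:  [alpha, charlie, echo, foxtrot, alpha, charlie, charlie, charlie]
Final RIGHT: [alpha, echo, echo, foxtrot, echo, bravo, bravo, charlie]
i=0: L=alpha R=alpha -> agree -> alpha
i=1: L=charlie=BASE, R=echo -> take RIGHT -> echo
i=2: L=echo R=echo -> agree -> echo
i=3: L=foxtrot R=foxtrot -> agree -> foxtrot
i=4: L=alpha, R=echo=BASE -> take LEFT -> alpha
i=5: L=charlie, R=bravo=BASE -> take LEFT -> charlie
i=6: BASE=alpha L=charlie R=bravo all differ -> CONFLICT
i=7: L=charlie R=charlie -> agree -> charlie
Conflict count: 1

Answer: 1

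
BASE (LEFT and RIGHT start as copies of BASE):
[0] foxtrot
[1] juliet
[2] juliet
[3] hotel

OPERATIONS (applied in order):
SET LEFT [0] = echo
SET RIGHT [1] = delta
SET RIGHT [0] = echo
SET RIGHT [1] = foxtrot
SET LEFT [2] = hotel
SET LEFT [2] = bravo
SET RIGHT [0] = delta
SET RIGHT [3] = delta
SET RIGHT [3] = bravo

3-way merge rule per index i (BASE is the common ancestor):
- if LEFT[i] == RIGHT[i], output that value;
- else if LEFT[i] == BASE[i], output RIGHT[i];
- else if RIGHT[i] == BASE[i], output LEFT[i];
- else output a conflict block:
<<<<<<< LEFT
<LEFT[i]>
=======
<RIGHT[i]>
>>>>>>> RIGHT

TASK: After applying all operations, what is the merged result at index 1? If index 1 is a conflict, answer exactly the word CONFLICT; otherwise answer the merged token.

Final LEFT:  [echo, juliet, bravo, hotel]
Final RIGHT: [delta, foxtrot, juliet, bravo]
i=0: BASE=foxtrot L=echo R=delta all differ -> CONFLICT
i=1: L=juliet=BASE, R=foxtrot -> take RIGHT -> foxtrot
i=2: L=bravo, R=juliet=BASE -> take LEFT -> bravo
i=3: L=hotel=BASE, R=bravo -> take RIGHT -> bravo
Index 1 -> foxtrot

Answer: foxtrot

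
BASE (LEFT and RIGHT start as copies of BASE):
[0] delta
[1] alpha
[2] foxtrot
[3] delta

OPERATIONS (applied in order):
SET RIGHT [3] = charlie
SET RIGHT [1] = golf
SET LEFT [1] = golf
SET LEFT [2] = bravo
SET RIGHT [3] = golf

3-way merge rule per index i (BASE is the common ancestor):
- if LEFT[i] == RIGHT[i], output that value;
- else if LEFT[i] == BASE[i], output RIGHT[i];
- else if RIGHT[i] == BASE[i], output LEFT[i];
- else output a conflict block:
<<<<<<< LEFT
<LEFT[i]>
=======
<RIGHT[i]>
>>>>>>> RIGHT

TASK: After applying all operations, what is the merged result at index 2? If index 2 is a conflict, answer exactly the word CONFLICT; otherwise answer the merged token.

Final LEFT:  [delta, golf, bravo, delta]
Final RIGHT: [delta, golf, foxtrot, golf]
i=0: L=delta R=delta -> agree -> delta
i=1: L=golf R=golf -> agree -> golf
i=2: L=bravo, R=foxtrot=BASE -> take LEFT -> bravo
i=3: L=delta=BASE, R=golf -> take RIGHT -> golf
Index 2 -> bravo

Answer: bravo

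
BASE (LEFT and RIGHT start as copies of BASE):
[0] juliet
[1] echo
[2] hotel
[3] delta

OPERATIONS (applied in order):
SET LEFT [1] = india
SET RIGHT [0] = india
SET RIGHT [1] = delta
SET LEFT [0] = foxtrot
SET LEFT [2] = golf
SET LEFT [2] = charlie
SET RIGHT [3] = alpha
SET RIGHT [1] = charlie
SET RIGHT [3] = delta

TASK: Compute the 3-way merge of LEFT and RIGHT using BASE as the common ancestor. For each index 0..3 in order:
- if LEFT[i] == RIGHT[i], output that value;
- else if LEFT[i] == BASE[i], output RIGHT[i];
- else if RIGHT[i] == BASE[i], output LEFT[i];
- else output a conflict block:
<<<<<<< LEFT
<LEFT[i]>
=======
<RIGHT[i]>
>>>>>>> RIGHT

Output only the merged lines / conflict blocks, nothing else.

Answer: <<<<<<< LEFT
foxtrot
=======
india
>>>>>>> RIGHT
<<<<<<< LEFT
india
=======
charlie
>>>>>>> RIGHT
charlie
delta

Derivation:
Final LEFT:  [foxtrot, india, charlie, delta]
Final RIGHT: [india, charlie, hotel, delta]
i=0: BASE=juliet L=foxtrot R=india all differ -> CONFLICT
i=1: BASE=echo L=india R=charlie all differ -> CONFLICT
i=2: L=charlie, R=hotel=BASE -> take LEFT -> charlie
i=3: L=delta R=delta -> agree -> delta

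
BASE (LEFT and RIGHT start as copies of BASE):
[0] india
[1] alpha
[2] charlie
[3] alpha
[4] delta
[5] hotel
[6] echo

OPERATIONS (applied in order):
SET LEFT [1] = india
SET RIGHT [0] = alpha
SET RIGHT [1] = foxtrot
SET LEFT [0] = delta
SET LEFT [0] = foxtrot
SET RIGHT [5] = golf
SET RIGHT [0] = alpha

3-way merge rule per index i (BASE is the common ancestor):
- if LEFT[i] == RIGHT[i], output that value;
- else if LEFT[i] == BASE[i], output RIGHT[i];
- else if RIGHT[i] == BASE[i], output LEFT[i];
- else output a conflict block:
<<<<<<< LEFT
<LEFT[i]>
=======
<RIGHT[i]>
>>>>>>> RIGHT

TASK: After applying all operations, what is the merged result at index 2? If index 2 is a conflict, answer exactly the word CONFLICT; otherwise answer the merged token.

Final LEFT:  [foxtrot, india, charlie, alpha, delta, hotel, echo]
Final RIGHT: [alpha, foxtrot, charlie, alpha, delta, golf, echo]
i=0: BASE=india L=foxtrot R=alpha all differ -> CONFLICT
i=1: BASE=alpha L=india R=foxtrot all differ -> CONFLICT
i=2: L=charlie R=charlie -> agree -> charlie
i=3: L=alpha R=alpha -> agree -> alpha
i=4: L=delta R=delta -> agree -> delta
i=5: L=hotel=BASE, R=golf -> take RIGHT -> golf
i=6: L=echo R=echo -> agree -> echo
Index 2 -> charlie

Answer: charlie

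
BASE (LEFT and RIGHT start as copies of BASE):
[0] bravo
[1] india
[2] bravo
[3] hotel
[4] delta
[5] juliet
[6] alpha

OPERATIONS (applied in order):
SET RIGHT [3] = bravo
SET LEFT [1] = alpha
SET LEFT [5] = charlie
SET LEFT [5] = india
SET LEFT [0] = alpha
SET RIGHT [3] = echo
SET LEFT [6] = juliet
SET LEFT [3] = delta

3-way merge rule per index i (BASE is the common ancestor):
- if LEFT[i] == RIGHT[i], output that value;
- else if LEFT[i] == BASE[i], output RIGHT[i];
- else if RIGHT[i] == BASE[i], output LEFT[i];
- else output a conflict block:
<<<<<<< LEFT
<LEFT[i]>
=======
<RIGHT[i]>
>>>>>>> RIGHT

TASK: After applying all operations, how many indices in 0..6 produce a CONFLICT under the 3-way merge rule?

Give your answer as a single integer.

Final LEFT:  [alpha, alpha, bravo, delta, delta, india, juliet]
Final RIGHT: [bravo, india, bravo, echo, delta, juliet, alpha]
i=0: L=alpha, R=bravo=BASE -> take LEFT -> alpha
i=1: L=alpha, R=india=BASE -> take LEFT -> alpha
i=2: L=bravo R=bravo -> agree -> bravo
i=3: BASE=hotel L=delta R=echo all differ -> CONFLICT
i=4: L=delta R=delta -> agree -> delta
i=5: L=india, R=juliet=BASE -> take LEFT -> india
i=6: L=juliet, R=alpha=BASE -> take LEFT -> juliet
Conflict count: 1

Answer: 1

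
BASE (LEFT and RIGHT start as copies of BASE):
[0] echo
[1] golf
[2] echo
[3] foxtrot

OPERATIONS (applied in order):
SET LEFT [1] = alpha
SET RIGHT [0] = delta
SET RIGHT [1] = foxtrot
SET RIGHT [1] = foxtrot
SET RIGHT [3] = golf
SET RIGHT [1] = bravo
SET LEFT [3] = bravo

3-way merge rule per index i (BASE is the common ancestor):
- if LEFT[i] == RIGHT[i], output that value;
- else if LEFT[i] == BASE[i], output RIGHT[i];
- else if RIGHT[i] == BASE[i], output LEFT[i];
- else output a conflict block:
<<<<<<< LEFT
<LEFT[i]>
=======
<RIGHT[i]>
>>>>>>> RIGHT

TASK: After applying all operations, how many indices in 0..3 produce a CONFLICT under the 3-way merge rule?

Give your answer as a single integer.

Answer: 2

Derivation:
Final LEFT:  [echo, alpha, echo, bravo]
Final RIGHT: [delta, bravo, echo, golf]
i=0: L=echo=BASE, R=delta -> take RIGHT -> delta
i=1: BASE=golf L=alpha R=bravo all differ -> CONFLICT
i=2: L=echo R=echo -> agree -> echo
i=3: BASE=foxtrot L=bravo R=golf all differ -> CONFLICT
Conflict count: 2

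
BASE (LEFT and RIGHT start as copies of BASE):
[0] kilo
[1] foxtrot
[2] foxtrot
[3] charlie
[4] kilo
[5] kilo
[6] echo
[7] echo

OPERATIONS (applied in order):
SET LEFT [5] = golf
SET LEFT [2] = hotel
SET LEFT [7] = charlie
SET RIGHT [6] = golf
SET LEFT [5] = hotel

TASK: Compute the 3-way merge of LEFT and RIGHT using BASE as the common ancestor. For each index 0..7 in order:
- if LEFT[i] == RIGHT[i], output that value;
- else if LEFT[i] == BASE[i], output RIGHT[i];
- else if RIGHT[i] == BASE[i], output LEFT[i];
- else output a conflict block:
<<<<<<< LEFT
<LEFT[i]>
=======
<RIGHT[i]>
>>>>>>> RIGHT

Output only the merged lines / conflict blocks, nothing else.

Answer: kilo
foxtrot
hotel
charlie
kilo
hotel
golf
charlie

Derivation:
Final LEFT:  [kilo, foxtrot, hotel, charlie, kilo, hotel, echo, charlie]
Final RIGHT: [kilo, foxtrot, foxtrot, charlie, kilo, kilo, golf, echo]
i=0: L=kilo R=kilo -> agree -> kilo
i=1: L=foxtrot R=foxtrot -> agree -> foxtrot
i=2: L=hotel, R=foxtrot=BASE -> take LEFT -> hotel
i=3: L=charlie R=charlie -> agree -> charlie
i=4: L=kilo R=kilo -> agree -> kilo
i=5: L=hotel, R=kilo=BASE -> take LEFT -> hotel
i=6: L=echo=BASE, R=golf -> take RIGHT -> golf
i=7: L=charlie, R=echo=BASE -> take LEFT -> charlie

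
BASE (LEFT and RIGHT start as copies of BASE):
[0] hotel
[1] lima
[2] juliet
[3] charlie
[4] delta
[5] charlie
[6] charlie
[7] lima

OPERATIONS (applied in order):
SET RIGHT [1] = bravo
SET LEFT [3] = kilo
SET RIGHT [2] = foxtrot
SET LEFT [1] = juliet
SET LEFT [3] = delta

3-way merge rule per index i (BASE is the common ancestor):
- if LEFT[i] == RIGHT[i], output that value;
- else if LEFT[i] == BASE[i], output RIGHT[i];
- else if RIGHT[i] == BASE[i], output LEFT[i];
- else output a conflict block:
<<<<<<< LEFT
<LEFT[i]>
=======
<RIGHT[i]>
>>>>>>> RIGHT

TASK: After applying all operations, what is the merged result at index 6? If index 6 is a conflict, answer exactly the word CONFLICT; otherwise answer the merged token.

Final LEFT:  [hotel, juliet, juliet, delta, delta, charlie, charlie, lima]
Final RIGHT: [hotel, bravo, foxtrot, charlie, delta, charlie, charlie, lima]
i=0: L=hotel R=hotel -> agree -> hotel
i=1: BASE=lima L=juliet R=bravo all differ -> CONFLICT
i=2: L=juliet=BASE, R=foxtrot -> take RIGHT -> foxtrot
i=3: L=delta, R=charlie=BASE -> take LEFT -> delta
i=4: L=delta R=delta -> agree -> delta
i=5: L=charlie R=charlie -> agree -> charlie
i=6: L=charlie R=charlie -> agree -> charlie
i=7: L=lima R=lima -> agree -> lima
Index 6 -> charlie

Answer: charlie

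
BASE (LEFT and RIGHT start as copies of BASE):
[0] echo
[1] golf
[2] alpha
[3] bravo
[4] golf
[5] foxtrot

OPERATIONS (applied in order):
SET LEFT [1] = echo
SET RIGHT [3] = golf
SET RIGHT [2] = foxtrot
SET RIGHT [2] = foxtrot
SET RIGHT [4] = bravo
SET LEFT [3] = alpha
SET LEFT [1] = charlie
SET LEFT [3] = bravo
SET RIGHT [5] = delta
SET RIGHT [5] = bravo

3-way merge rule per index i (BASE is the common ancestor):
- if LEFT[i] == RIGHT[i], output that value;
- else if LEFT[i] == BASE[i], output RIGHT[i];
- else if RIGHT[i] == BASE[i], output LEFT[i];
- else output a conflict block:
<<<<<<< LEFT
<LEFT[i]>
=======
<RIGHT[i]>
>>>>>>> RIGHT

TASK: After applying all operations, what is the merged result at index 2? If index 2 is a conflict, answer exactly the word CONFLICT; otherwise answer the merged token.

Answer: foxtrot

Derivation:
Final LEFT:  [echo, charlie, alpha, bravo, golf, foxtrot]
Final RIGHT: [echo, golf, foxtrot, golf, bravo, bravo]
i=0: L=echo R=echo -> agree -> echo
i=1: L=charlie, R=golf=BASE -> take LEFT -> charlie
i=2: L=alpha=BASE, R=foxtrot -> take RIGHT -> foxtrot
i=3: L=bravo=BASE, R=golf -> take RIGHT -> golf
i=4: L=golf=BASE, R=bravo -> take RIGHT -> bravo
i=5: L=foxtrot=BASE, R=bravo -> take RIGHT -> bravo
Index 2 -> foxtrot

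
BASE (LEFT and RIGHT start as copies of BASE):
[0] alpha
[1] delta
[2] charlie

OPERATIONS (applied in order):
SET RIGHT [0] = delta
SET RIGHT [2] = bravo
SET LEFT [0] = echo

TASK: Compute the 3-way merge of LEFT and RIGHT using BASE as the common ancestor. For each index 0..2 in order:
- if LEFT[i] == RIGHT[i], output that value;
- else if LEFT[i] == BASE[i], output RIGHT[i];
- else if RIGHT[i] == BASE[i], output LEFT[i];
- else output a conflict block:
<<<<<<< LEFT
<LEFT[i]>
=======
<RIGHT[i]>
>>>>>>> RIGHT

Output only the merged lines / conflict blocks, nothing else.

Final LEFT:  [echo, delta, charlie]
Final RIGHT: [delta, delta, bravo]
i=0: BASE=alpha L=echo R=delta all differ -> CONFLICT
i=1: L=delta R=delta -> agree -> delta
i=2: L=charlie=BASE, R=bravo -> take RIGHT -> bravo

Answer: <<<<<<< LEFT
echo
=======
delta
>>>>>>> RIGHT
delta
bravo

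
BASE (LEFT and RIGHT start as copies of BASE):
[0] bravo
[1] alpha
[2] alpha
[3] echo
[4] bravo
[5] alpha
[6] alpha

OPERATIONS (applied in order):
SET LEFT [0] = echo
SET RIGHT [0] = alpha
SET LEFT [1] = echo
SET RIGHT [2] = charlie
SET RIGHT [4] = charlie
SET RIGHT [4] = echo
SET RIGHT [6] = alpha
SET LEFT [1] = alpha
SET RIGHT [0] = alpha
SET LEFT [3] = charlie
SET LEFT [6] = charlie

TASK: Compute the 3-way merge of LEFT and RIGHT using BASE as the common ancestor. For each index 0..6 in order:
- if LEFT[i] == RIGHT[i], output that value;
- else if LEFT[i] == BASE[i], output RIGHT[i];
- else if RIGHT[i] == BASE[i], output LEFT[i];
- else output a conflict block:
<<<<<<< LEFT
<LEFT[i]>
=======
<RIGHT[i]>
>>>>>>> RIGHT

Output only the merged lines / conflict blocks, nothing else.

Final LEFT:  [echo, alpha, alpha, charlie, bravo, alpha, charlie]
Final RIGHT: [alpha, alpha, charlie, echo, echo, alpha, alpha]
i=0: BASE=bravo L=echo R=alpha all differ -> CONFLICT
i=1: L=alpha R=alpha -> agree -> alpha
i=2: L=alpha=BASE, R=charlie -> take RIGHT -> charlie
i=3: L=charlie, R=echo=BASE -> take LEFT -> charlie
i=4: L=bravo=BASE, R=echo -> take RIGHT -> echo
i=5: L=alpha R=alpha -> agree -> alpha
i=6: L=charlie, R=alpha=BASE -> take LEFT -> charlie

Answer: <<<<<<< LEFT
echo
=======
alpha
>>>>>>> RIGHT
alpha
charlie
charlie
echo
alpha
charlie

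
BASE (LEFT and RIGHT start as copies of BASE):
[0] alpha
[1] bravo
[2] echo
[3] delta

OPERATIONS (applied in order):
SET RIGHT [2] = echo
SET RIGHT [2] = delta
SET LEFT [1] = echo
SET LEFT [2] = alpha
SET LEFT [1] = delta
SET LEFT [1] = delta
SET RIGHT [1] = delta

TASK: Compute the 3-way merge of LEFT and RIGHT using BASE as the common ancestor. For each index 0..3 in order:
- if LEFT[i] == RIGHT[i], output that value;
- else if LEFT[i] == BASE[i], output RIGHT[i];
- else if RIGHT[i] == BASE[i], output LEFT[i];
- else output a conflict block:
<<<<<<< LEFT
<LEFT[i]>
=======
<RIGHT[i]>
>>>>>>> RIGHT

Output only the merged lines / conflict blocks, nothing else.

Final LEFT:  [alpha, delta, alpha, delta]
Final RIGHT: [alpha, delta, delta, delta]
i=0: L=alpha R=alpha -> agree -> alpha
i=1: L=delta R=delta -> agree -> delta
i=2: BASE=echo L=alpha R=delta all differ -> CONFLICT
i=3: L=delta R=delta -> agree -> delta

Answer: alpha
delta
<<<<<<< LEFT
alpha
=======
delta
>>>>>>> RIGHT
delta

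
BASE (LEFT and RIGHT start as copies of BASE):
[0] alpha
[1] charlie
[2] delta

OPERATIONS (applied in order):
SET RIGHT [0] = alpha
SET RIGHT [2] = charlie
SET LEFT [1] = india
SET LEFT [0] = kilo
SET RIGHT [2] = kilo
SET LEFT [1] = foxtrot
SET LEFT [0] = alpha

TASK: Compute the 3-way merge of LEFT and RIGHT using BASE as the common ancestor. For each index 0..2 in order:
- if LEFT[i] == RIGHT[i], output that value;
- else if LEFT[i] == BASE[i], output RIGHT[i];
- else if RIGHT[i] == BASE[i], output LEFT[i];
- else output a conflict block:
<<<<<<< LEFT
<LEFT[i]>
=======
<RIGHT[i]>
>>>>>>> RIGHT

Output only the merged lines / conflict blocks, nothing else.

Final LEFT:  [alpha, foxtrot, delta]
Final RIGHT: [alpha, charlie, kilo]
i=0: L=alpha R=alpha -> agree -> alpha
i=1: L=foxtrot, R=charlie=BASE -> take LEFT -> foxtrot
i=2: L=delta=BASE, R=kilo -> take RIGHT -> kilo

Answer: alpha
foxtrot
kilo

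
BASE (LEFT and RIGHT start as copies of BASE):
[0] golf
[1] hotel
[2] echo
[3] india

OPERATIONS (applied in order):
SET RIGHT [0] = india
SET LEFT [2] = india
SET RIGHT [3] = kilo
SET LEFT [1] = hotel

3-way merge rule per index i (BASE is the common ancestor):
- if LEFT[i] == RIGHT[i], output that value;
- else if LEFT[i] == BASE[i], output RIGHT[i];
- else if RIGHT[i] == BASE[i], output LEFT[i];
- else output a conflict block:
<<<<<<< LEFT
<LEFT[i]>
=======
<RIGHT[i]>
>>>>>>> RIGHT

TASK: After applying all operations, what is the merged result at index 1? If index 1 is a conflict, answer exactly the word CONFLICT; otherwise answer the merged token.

Final LEFT:  [golf, hotel, india, india]
Final RIGHT: [india, hotel, echo, kilo]
i=0: L=golf=BASE, R=india -> take RIGHT -> india
i=1: L=hotel R=hotel -> agree -> hotel
i=2: L=india, R=echo=BASE -> take LEFT -> india
i=3: L=india=BASE, R=kilo -> take RIGHT -> kilo
Index 1 -> hotel

Answer: hotel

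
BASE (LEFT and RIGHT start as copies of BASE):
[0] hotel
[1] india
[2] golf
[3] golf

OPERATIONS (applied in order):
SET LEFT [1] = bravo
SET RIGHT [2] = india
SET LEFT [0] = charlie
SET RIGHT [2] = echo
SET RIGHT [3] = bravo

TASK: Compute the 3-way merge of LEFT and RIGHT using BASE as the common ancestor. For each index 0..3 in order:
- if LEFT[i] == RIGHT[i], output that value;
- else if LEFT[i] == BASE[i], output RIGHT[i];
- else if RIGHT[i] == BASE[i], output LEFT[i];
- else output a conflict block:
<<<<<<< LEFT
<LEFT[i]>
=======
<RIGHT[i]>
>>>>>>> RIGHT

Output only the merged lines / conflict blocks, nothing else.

Final LEFT:  [charlie, bravo, golf, golf]
Final RIGHT: [hotel, india, echo, bravo]
i=0: L=charlie, R=hotel=BASE -> take LEFT -> charlie
i=1: L=bravo, R=india=BASE -> take LEFT -> bravo
i=2: L=golf=BASE, R=echo -> take RIGHT -> echo
i=3: L=golf=BASE, R=bravo -> take RIGHT -> bravo

Answer: charlie
bravo
echo
bravo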